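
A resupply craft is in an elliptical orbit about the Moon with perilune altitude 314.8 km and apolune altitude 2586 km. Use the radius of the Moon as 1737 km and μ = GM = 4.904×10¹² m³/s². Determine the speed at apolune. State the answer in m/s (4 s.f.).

r_p = 1737 + 314.8 = 2051.8 km = 2.0518×10⁶ m.
r_a = 1737 + 2586 = 4323.0 km = 4.3230×10⁶ m.
Semi-major axis a = (r_p + r_a)/2 = 3187.4 km = 3.187×10⁶ m.
Vis-viva: v² = μ(2/r − 1/a) = 4.904×10¹² × (4.626×10⁻⁷ − 3.137×10⁻⁷) = 7.302×10⁵ m²/s².
v = 854.5 m/s.

v ≈ 854.5 m/s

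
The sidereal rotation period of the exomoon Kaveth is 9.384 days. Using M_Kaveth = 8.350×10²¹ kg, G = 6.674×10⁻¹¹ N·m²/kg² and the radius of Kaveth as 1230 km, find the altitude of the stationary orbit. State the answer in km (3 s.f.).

μ = GM = 6.674×10⁻¹¹ × 8.350×10²¹ = 5.573×10¹¹ m³/s².
T = 9.384 days = 8.108×10⁵ s.
A synchronous orbit has period T, so by Kepler's third law a = (μT²/4π²)^(1/3).
μT²/4π² = 5.573×10¹¹ × (8.108×10⁵)² / 39.48 = 9.279×10²¹ m³.
a = 2.101×10⁷ m = 21014 km.
Altitude h = a − R = 21014 − 1230 = 19784 km.

h_sync ≈ 19800 km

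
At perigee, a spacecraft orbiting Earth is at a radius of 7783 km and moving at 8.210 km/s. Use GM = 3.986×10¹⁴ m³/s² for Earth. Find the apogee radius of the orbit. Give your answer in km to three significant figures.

apogee radius ≈ 15000 km

r_p = 7.783×10⁶ m.
Specific energy ε = v²/2 − μ/r = -1.751×10⁷ J/kg, so a = −μ/(2ε) = 1.138×10⁷ m.
The apsides satisfy r_p + r_a = 2a, so the apogee radius is 2a − r_p = 1.498×10⁷ m = 14978 km.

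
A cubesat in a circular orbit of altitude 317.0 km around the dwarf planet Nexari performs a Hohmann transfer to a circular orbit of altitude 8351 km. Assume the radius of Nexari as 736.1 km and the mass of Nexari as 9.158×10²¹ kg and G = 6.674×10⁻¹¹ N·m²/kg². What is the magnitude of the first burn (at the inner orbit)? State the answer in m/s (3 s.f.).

Δv ≈ 258 m/s

μ = GM = 6.674×10⁻¹¹ × 9.158×10²¹ = 6.112×10¹¹ m³/s².
r₁ = 736.1 + 317.0 = 1053.1 km = 1.0531×10⁶ m.
r₂ = 736.1 + 8351 = 9087.1 km = 9.0871×10⁶ m.
Transfer ellipse a_t = (r₁ + r₂)/2 = 5.070×10⁶ m.
At r₁: circular v_c1 = √(μ/r₁) = 761.8 m/s; transfer-periapsis v_p = √[μ(2/r₁ − 1/a_t)] = 1020 m/s.
Δv₁ = v_p − v_c1 = 258.1 m/s.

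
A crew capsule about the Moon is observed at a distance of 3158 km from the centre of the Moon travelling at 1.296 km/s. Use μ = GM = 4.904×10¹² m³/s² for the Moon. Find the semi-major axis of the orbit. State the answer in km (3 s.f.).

r = 3.158×10⁶ m.
Vis-viva rearranged: 1/a = 2/r − v²/μ = 6.333×10⁻⁷ − 3.425×10⁻⁷ = 2.908×10⁻⁷ m⁻¹.
a = 3.439×10⁶ m = 3438.6 km.

a ≈ 3440 km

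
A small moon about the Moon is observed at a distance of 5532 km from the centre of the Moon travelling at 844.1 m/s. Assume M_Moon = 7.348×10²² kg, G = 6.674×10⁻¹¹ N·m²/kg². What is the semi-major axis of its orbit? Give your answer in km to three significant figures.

μ = GM = 6.674×10⁻¹¹ × 7.348×10²² = 4.904×10¹² m³/s².
r = 5.532×10⁶ m.
Specific orbital energy ε = v²/2 − μ/r = (844.1)²/2 − 4.904×10¹²/5.532×10⁶ = -5.302×10⁵ J/kg.
Since ε = −μ/(2a), a = −μ/(2ε) = 4.624×10⁶ m = 4624.4 km.

a ≈ 4620 km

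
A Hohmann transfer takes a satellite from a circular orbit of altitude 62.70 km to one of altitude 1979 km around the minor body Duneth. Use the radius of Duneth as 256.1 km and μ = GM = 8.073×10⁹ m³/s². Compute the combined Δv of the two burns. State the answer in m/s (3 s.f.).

Δv_total ≈ 81.5 m/s

r₁ = 256.1 + 62.70 = 318.80 km = 3.1880×10⁵ m.
r₂ = 256.1 + 1979 = 2235.1 km = 2.2351×10⁶ m.
Transfer ellipse a_t = (r₁ + r₂)/2 = 1.277×10⁶ m.
At r₁: circular v_c1 = √(μ/r₁) = 159.1 m/s; transfer-periapsis v_p = √[μ(2/r₁ − 1/a_t)] = 210.5 m/s.
Δv₁ = v_p − v_c1 = 51.40 m/s.
At r₂: circular v_c2 = √(μ/r₂) = 60.10 m/s; transfer-apoapsis v_a = √[μ(2/r₂ − 1/a_t)] = 30.03 m/s.
Δv₂ = v_c2 − v_a = 30.07 m/s.
Total Δv = Δv₁ + Δv₂ = 81.47 m/s.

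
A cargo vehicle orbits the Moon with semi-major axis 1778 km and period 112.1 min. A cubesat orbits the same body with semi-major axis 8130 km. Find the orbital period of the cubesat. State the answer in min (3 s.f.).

T₂ ≈ 1100 min

Kepler's third law: T² ∝ a³, so T₂ = T₁ (a₂/a₁)^(3/2).
a₂/a₁ = 4.573, (a₂/a₁)^(3/2) = 9.778.
T₂ = 112.1 × 9.778 = 1096 min.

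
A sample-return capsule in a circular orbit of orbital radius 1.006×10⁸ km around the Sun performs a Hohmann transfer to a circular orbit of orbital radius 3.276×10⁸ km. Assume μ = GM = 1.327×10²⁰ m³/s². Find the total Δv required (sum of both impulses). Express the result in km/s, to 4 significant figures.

Δv_total ≈ 14.94 km/s

r₁ = 1.006×10⁸ km = 1.006×10¹¹ m.
r₂ = 3.276×10⁸ km = 3.276×10¹¹ m.
Transfer ellipse a_t = (r₁ + r₂)/2 = 2.141×10¹¹ m.
At r₁: circular v_c1 = √(μ/r₁) = 36320 m/s; transfer-perihelion v_p = √[μ(2/r₁ − 1/a_t)] = 44930 m/s.
Δv₁ = v_p − v_c1 = 8607 m/s.
At r₂: circular v_c2 = √(μ/r₂) = 20130 m/s; transfer-aphelion v_a = √[μ(2/r₂ − 1/a_t)] = 13800 m/s.
Δv₂ = v_c2 − v_a = 6330 m/s.
Total Δv = Δv₁ + Δv₂ = 14940 m/s = 14.94 km/s.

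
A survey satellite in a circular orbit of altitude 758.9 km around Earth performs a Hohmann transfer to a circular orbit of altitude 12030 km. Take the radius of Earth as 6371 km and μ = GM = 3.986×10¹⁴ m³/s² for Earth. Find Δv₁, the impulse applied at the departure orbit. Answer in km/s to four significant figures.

Δv ≈ 1.500 km/s

r₁ = 6371 + 758.9 = 7129.9 km = 7.1299×10⁶ m.
r₂ = 6371 + 12030 = 18401 km = 1.8401×10⁷ m.
Transfer ellipse a_t = (r₁ + r₂)/2 = 1.277×10⁷ m.
At r₁: circular v_c1 = √(μ/r₁) = 7477 m/s; transfer-perigee v_p = √[μ(2/r₁ − 1/a_t)] = 8977 m/s.
Δv₁ = v_p − v_c1 = 1500 m/s.
= 1.500 km/s.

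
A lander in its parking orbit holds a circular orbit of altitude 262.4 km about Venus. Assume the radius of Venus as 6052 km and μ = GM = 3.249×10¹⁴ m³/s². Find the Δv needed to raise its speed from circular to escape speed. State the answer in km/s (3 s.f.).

Δv ≈ 2.97 km/s

r = 6052 + 262.4 = 6314.4 km = 6.3144×10⁶ m.
Circular speed v_c = √(μ/r) = 7173 m/s.
Escape speed v_esc = √(2μ/r) = √2 × v_c = 10140 m/s.
Δv = v_esc − v_c = 2971 m/s = 2.971 km/s.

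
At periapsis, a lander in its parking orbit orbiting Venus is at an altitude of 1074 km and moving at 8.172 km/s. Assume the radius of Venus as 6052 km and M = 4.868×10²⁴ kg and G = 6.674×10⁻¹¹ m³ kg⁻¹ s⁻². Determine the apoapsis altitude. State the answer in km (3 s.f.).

apoapsis altitude ≈ 13400 km

μ = GM = 6.674×10⁻¹¹ × 4.868×10²⁴ = 3.249×10¹⁴ m³/s².
r_p = 6052 + 1074 = 7126.0 km = 7.126×10⁶ m.
Specific energy ε = v²/2 − μ/r = -1.220×10⁷ J/kg, so a = −μ/(2ε) = 1.331×10⁷ m.
The apsides satisfy r_p + r_a = 2a, so the apoapsis radius is 2a − r_p = 1.950×10⁷ m = 19501 km.
Apoapsis altitude = 19501 − 6052 = 13449 km.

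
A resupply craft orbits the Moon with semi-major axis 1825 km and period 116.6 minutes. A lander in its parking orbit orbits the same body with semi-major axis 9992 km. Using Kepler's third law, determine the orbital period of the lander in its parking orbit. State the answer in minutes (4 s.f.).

T₂ ≈ 1494 minutes

Kepler's third law: T² ∝ a³, so T₂ = T₁ (a₂/a₁)^(3/2).
a₂/a₁ = 5.475, (a₂/a₁)^(3/2) = 12.81.
T₂ = 116.6 × 12.81 = 1494 minutes.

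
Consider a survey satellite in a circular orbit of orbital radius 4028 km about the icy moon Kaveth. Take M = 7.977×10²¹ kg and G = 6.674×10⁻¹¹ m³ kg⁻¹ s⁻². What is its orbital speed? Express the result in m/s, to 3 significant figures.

μ = GM = 6.674×10⁻¹¹ × 7.977×10²¹ = 5.324×10¹¹ m³/s².
r = 4028 km = 4.028×10⁶ m.
For a circular orbit v = √(μ/r) = √(5.324×10¹¹ / 4.028×10⁶) = √(1.322×10⁵) = 363.6 m/s.

v ≈ 364 m/s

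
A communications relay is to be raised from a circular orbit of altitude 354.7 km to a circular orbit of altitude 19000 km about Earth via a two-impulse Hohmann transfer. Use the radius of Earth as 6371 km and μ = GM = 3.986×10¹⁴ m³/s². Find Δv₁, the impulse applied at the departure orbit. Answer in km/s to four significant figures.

r₁ = 6371 + 354.7 = 6725.7 km = 6.7257×10⁶ m.
r₂ = 6371 + 19000 = 25371 km = 2.5371×10⁷ m.
Transfer ellipse a_t = (r₁ + r₂)/2 = 1.605×10⁷ m.
At r₁: circular v_c1 = √(μ/r₁) = 7698 m/s; transfer-perigee v_p = √[μ(2/r₁ − 1/a_t)] = 9680 m/s.
Δv₁ = v_p − v_c1 = 1981 m/s.
= 1.981 km/s.

Δv ≈ 1.981 km/s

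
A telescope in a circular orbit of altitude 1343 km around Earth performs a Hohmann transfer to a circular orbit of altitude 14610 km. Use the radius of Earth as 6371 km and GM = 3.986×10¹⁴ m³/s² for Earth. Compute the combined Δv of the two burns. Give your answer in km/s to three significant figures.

r₁ = 6371 + 1343 = 7714.0 km = 7.7140×10⁶ m.
r₂ = 6371 + 14610 = 20981 km = 2.0981×10⁷ m.
Transfer ellipse a_t = (r₁ + r₂)/2 = 1.435×10⁷ m.
At r₁: circular v_c1 = √(μ/r₁) = 7188 m/s; transfer-perigee v_p = √[μ(2/r₁ − 1/a_t)] = 8693 m/s.
Δv₁ = v_p − v_c1 = 1504 m/s.
At r₂: circular v_c2 = √(μ/r₂) = 4359 m/s; transfer-apogee v_a = √[μ(2/r₂ − 1/a_t)] = 3196 m/s.
Δv₂ = v_c2 − v_a = 1163 m/s.
Total Δv = Δv₁ + Δv₂ = 2667 m/s = 2.667 km/s.

Δv_total ≈ 2.67 km/s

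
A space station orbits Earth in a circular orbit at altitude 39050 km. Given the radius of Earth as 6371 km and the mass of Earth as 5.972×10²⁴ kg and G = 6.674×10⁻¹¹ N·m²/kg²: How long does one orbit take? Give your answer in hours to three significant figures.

T ≈ 26.8 hours

μ = GM = 6.674×10⁻¹¹ × 5.972×10²⁴ = 3.986×10¹⁴ m³/s².
r = 6371 + 39050 = 45421 km = 4.5421×10⁷ m.
Kepler's third law: T = 2π√(r³/μ) = 2π√((4.542×10⁷)³ / 3.986×10¹⁴).
r³/μ = 2.351×10⁸ s², so T = 2π × 1.533×10⁴ = 9.634×10⁴ s.
Converting: 9.634×10⁴ s ÷ 3600 = 26.76 hours.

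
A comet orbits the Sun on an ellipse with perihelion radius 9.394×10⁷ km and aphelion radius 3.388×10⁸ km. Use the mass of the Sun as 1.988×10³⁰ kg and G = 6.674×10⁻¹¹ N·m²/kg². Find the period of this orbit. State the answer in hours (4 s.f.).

T ≈ 15250 hours

μ = GM = 6.674×10⁻¹¹ × 1.988×10³⁰ = 1.327×10²⁰ m³/s².
Semi-major axis a = (r_p + r_a)/2 = (9.3940×10⁷ + 3.3880×10⁸)/2 = 2.1637×10⁸ km = 2.164×10¹¹ m.
By Kepler's third law T = 2π√(a³/μ) = 2π × 8.738×10⁶ = 5.490×10⁷ s.
= 15250 hours.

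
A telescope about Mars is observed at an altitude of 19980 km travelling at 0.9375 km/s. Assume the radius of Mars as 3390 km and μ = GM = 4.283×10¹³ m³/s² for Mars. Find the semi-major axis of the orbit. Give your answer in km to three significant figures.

r = 3390 + 19980 = 23370 km = 2.337×10⁷ m.
Vis-viva rearranged: 1/a = 2/r − v²/μ = 8.558×10⁻⁸ − 2.052×10⁻⁸ = 6.506×10⁻⁸ m⁻¹.
a = 1.537×10⁷ m = 15371 km.

a ≈ 15400 km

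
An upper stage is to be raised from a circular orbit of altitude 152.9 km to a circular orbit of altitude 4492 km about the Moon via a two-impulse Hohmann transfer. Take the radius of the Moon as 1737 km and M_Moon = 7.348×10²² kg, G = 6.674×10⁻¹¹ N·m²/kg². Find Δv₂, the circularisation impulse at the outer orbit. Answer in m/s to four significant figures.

Δv ≈ 281.9 m/s

μ = GM = 6.674×10⁻¹¹ × 7.348×10²² = 4.904×10¹² m³/s².
r₁ = 1737 + 152.9 = 1889.9 km = 1.8899×10⁶ m.
r₂ = 1737 + 4492 = 6229.0 km = 6.2290×10⁶ m.
Transfer ellipse a_t = (r₁ + r₂)/2 = 4.059×10⁶ m.
At r₁: circular v_c1 = √(μ/r₁) = 1611 m/s; transfer-perilune v_p = √[μ(2/r₁ − 1/a_t)] = 1995 m/s.
At r₂: circular v_c2 = √(μ/r₂) = 887.3 m/s; transfer-apolune v_a = √[μ(2/r₂ − 1/a_t)] = 605.4 m/s.
Δv₂ = v_c2 − v_a = 281.9 m/s.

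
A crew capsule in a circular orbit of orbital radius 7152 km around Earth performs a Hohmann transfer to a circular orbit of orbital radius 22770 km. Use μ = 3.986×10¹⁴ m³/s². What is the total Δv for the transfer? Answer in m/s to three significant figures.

r₁ = 7152 km = 7.152×10⁶ m.
r₂ = 22770 km = 2.277×10⁷ m.
Transfer ellipse a_t = (r₁ + r₂)/2 = 1.496×10⁷ m.
At r₁: circular v_c1 = √(μ/r₁) = 7465 m/s; transfer-perigee v_p = √[μ(2/r₁ − 1/a_t)] = 9210 m/s.
Δv₁ = v_p − v_c1 = 1744 m/s.
At r₂: circular v_c2 = √(μ/r₂) = 4184 m/s; transfer-apogee v_a = √[μ(2/r₂ − 1/a_t)] = 2893 m/s.
Δv₂ = v_c2 − v_a = 1291 m/s.
Total Δv = Δv₁ + Δv₂ = 3036 m/s.

Δv_total ≈ 3040 m/s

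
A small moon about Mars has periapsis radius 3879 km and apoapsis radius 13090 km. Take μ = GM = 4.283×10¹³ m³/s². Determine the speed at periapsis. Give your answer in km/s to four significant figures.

Semi-major axis a = (r_p + r_a)/2 = 8484.5 km = 8.484×10⁶ m.
Vis-viva: v² = μ(2/r − 1/a) = 4.283×10¹³ × (5.156×10⁻⁷ − 1.179×10⁻⁷) = 1.703×10⁷ m²/s².
v = 4127 m/s = 4.127 km/s.

v ≈ 4.127 km/s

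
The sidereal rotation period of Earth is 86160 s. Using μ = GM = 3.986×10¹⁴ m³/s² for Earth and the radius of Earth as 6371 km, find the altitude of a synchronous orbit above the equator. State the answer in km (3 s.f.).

A synchronous orbit has period T, so by Kepler's third law a = (μT²/4π²)^(1/3).
μT²/4π² = 3.986×10¹⁴ × (8.616×10⁴)² / 39.48 = 7.495×10²² m³.
a = 4.216×10⁷ m = 42163 km.
Altitude h = a − R = 42163 − 6371 = 35792 km.

h_sync ≈ 35800 km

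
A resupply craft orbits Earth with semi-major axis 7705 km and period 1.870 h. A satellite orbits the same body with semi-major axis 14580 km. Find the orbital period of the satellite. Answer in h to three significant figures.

T₂ ≈ 4.87 h

Kepler's third law: T² ∝ a³, so T₂ = T₁ (a₂/a₁)^(3/2).
a₂/a₁ = 1.892, (a₂/a₁)^(3/2) = 2.603.
T₂ = 1.870 × 2.603 = 4.868 h.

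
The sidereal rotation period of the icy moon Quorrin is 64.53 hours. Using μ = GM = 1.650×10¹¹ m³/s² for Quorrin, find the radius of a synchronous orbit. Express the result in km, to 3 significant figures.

r_sync ≈ 6090 km

T = 64.53 hours = 2.323×10⁵ s.
A synchronous orbit has period T, so by Kepler's third law a = (μT²/4π²)^(1/3).
μT²/4π² = 1.650×10¹¹ × (2.323×10⁵)² / 39.48 = 2.256×10²⁰ m³.
a = 6.087×10⁶ m = 6087.2 km.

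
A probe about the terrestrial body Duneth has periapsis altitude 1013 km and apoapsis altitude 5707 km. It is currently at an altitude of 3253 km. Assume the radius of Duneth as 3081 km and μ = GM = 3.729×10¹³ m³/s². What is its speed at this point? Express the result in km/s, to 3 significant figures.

r_p = 3081 + 1013 = 4094.0 km = 4.0940×10⁶ m.
r_a = 3081 + 5707 = 8788.0 km = 8.7880×10⁶ m.
r = 3081 + 3253 = 6334.0 km = 6.334×10⁶ m.
Semi-major axis a = (r_p + r_a)/2 = 6441.0 km = 6.441×10⁶ m.
Vis-viva: v² = μ(2/r − 1/a) = 3.729×10¹³ × (3.158×10⁻⁷ − 1.553×10⁻⁷) = 5.985×10⁶ m²/s².
v = 2446 m/s = 2.446 km/s.

v ≈ 2.45 km/s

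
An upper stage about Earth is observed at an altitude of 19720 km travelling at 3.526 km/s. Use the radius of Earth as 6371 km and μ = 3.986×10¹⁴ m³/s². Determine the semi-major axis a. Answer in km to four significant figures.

a ≈ 22000 km

r = 6371 + 19720 = 26091 km = 2.609×10⁷ m.
Specific orbital energy ε = v²/2 − μ/r = (3526)²/2 − 3.986×10¹⁴/2.609×10⁷ = -9.061×10⁶ J/kg.
Since ε = −μ/(2a), a = −μ/(2ε) = 2.200×10⁷ m = 21995 km.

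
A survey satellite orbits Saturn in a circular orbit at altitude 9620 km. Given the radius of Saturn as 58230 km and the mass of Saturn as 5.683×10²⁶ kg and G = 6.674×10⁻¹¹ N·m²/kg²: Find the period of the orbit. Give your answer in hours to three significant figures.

T ≈ 5.01 hours

μ = GM = 6.674×10⁻¹¹ × 5.683×10²⁶ = 3.793×10¹⁶ m³/s².
r = 58230 + 9620 = 67850 km = 6.7850×10⁷ m.
Kepler's third law: T = 2π√(r³/μ) = 2π√((6.785×10⁷)³ / 3.793×10¹⁶).
r³/μ = 8.235×10⁶ s², so T = 2π × 2.870×10³ = 1.803×10⁴ s.
Converting: 1.803×10⁴ s ÷ 3600 = 5.009 hours.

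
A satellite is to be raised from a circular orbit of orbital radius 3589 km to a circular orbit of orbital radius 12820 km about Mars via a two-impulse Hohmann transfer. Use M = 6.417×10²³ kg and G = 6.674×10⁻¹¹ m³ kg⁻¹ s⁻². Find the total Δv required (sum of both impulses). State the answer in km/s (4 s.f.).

Δv_total ≈ 1.483 km/s

μ = GM = 6.674×10⁻¹¹ × 6.417×10²³ = 4.283×10¹³ m³/s².
r₁ = 3589 km = 3.589×10⁶ m.
r₂ = 12820 km = 1.282×10⁷ m.
Transfer ellipse a_t = (r₁ + r₂)/2 = 8.204×10⁶ m.
At r₁: circular v_c1 = √(μ/r₁) = 3454 m/s; transfer-periapsis v_p = √[μ(2/r₁ − 1/a_t)] = 4318 m/s.
Δv₁ = v_p − v_c1 = 863.7 m/s.
At r₂: circular v_c2 = √(μ/r₂) = 1828 m/s; transfer-apoapsis v_a = √[μ(2/r₂ − 1/a_t)] = 1209 m/s.
Δv₂ = v_c2 − v_a = 618.9 m/s.
Total Δv = Δv₁ + Δv₂ = 1483 m/s = 1.483 km/s.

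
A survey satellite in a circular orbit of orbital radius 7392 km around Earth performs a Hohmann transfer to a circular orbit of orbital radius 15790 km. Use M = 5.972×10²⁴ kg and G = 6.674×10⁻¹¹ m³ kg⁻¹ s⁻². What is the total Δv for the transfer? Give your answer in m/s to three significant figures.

μ = GM = 6.674×10⁻¹¹ × 5.972×10²⁴ = 3.986×10¹⁴ m³/s².
r₁ = 7392 km = 7.392×10⁶ m.
r₂ = 15790 km = 1.579×10⁷ m.
Transfer ellipse a_t = (r₁ + r₂)/2 = 1.159×10⁷ m.
At r₁: circular v_c1 = √(μ/r₁) = 7343 m/s; transfer-perigee v_p = √[μ(2/r₁ − 1/a_t)] = 8570 m/s.
Δv₁ = v_p − v_c1 = 1227 m/s.
At r₂: circular v_c2 = √(μ/r₂) = 5024 m/s; transfer-apogee v_a = √[μ(2/r₂ − 1/a_t)] = 4012 m/s.
Δv₂ = v_c2 − v_a = 1012 m/s.
Total Δv = Δv₁ + Δv₂ = 2239 m/s.

Δv_total ≈ 2240 m/s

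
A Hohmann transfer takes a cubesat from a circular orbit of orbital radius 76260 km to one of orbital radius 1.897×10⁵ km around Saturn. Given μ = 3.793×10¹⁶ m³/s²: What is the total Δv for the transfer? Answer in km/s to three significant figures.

Δv_total ≈ 7.77 km/s

r₁ = 76260 km = 7.626×10⁷ m.
r₂ = 1.897×10⁵ km = 1.897×10⁸ m.
Transfer ellipse a_t = (r₁ + r₂)/2 = 1.330×10⁸ m.
At r₁: circular v_c1 = √(μ/r₁) = 22300 m/s; transfer-perikrone v_p = √[μ(2/r₁ − 1/a_t)] = 26640 m/s.
Δv₁ = v_p − v_c1 = 4335 m/s.
At r₂: circular v_c2 = √(μ/r₂) = 14140 m/s; transfer-apokrone v_a = √[μ(2/r₂ − 1/a_t)] = 10710 m/s.
Δv₂ = v_c2 − v_a = 3432 m/s.
Total Δv = Δv₁ + Δv₂ = 7767 m/s = 7.767 km/s.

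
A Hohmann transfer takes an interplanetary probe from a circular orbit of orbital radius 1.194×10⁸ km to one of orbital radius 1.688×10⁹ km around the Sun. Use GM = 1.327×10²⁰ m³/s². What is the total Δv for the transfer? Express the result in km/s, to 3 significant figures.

r₁ = 1.194×10⁸ km = 1.194×10¹¹ m.
r₂ = 1.688×10⁹ km = 1.688×10¹² m.
Transfer ellipse a_t = (r₁ + r₂)/2 = 9.037×10¹¹ m.
At r₁: circular v_c1 = √(μ/r₁) = 33340 m/s; transfer-perihelion v_p = √[μ(2/r₁ − 1/a_t)] = 45560 m/s.
Δv₁ = v_p − v_c1 = 12220 m/s.
At r₂: circular v_c2 = √(μ/r₂) = 8866 m/s; transfer-aphelion v_a = √[μ(2/r₂ − 1/a_t)] = 3223 m/s.
Δv₂ = v_c2 − v_a = 5644 m/s.
Total Δv = Δv₁ + Δv₂ = 17870 m/s = 17.87 km/s.

Δv_total ≈ 17.9 km/s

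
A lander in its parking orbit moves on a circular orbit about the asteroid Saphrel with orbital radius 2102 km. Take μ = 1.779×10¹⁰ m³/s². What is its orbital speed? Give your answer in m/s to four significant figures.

r = 2102 km = 2.102×10⁶ m.
For a circular orbit v = √(μ/r) = √(1.779×10¹⁰ / 2.102×10⁶) = √(8.463×10³) = 92.00 m/s.

v ≈ 92.00 m/s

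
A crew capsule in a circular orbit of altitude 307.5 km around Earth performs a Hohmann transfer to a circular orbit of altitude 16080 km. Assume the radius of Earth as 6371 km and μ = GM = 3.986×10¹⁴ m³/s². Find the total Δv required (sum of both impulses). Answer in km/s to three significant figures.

Δv_total ≈ 3.23 km/s

r₁ = 6371 + 307.5 = 6678.5 km = 6.6785×10⁶ m.
r₂ = 6371 + 16080 = 22451 km = 2.2451×10⁷ m.
Transfer ellipse a_t = (r₁ + r₂)/2 = 1.456×10⁷ m.
At r₁: circular v_c1 = √(μ/r₁) = 7726 m/s; transfer-perigee v_p = √[μ(2/r₁ − 1/a_t)] = 9592 m/s.
Δv₁ = v_p − v_c1 = 1866 m/s.
At r₂: circular v_c2 = √(μ/r₂) = 4214 m/s; transfer-apogee v_a = √[μ(2/r₂ − 1/a_t)] = 2853 m/s.
Δv₂ = v_c2 − v_a = 1360 m/s.
Total Δv = Δv₁ + Δv₂ = 3226 m/s = 3.226 km/s.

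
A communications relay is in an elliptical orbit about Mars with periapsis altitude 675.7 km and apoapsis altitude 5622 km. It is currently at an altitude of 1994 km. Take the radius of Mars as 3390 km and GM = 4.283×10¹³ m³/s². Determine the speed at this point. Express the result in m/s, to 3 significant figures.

v ≈ 3060 m/s

r_p = 3390 + 675.7 = 4065.7 km = 4.0657×10⁶ m.
r_a = 3390 + 5622 = 9012.0 km = 9.0120×10⁶ m.
r = 3390 + 1994 = 5384.0 km = 5.384×10⁶ m.
Semi-major axis a = (r_p + r_a)/2 = 6538.9 km = 6.539×10⁶ m.
Vis-viva: v² = μ(2/r − 1/a) = 4.283×10¹³ × (3.715×10⁻⁷ − 1.529×10⁻⁷) = 9.360×10⁶ m²/s².
v = 3059 m/s.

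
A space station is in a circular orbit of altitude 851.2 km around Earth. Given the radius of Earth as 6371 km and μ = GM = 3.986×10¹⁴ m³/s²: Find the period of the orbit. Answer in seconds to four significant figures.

T ≈ 6108 seconds

r = 6371 + 851.2 = 7222.2 km = 7.2222×10⁶ m.
Kepler's third law: T = 2π√(r³/μ) = 2π√((7.222×10⁶)³ / 3.986×10¹⁴).
r³/μ = 9.451×10⁵ s², so T = 2π × 9.722×10² = 6.108×10³ s.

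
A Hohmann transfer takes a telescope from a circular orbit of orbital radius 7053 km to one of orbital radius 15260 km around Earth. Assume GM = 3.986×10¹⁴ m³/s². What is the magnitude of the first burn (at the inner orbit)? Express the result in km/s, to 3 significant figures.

Δv ≈ 1.27 km/s

r₁ = 7053 km = 7.053×10⁶ m.
r₂ = 15260 km = 1.526×10⁷ m.
Transfer ellipse a_t = (r₁ + r₂)/2 = 1.116×10⁷ m.
At r₁: circular v_c1 = √(μ/r₁) = 7518 m/s; transfer-perigee v_p = √[μ(2/r₁ − 1/a_t)] = 8792 m/s.
Δv₁ = v_p − v_c1 = 1275 m/s.
= 1.275 km/s.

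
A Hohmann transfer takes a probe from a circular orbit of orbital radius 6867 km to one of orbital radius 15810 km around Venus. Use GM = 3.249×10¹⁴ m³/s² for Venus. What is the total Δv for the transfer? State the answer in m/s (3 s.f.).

Δv_total ≈ 2250 m/s

r₁ = 6867 km = 6.867×10⁶ m.
r₂ = 15810 km = 1.581×10⁷ m.
Transfer ellipse a_t = (r₁ + r₂)/2 = 1.134×10⁷ m.
At r₁: circular v_c1 = √(μ/r₁) = 6878 m/s; transfer-periapsis v_p = √[μ(2/r₁ − 1/a_t)] = 8122 m/s.
Δv₁ = v_p − v_c1 = 1244 m/s.
At r₂: circular v_c2 = √(μ/r₂) = 4533 m/s; transfer-apoapsis v_a = √[μ(2/r₂ − 1/a_t)] = 3528 m/s.
Δv₂ = v_c2 − v_a = 1005 m/s.
Total Δv = Δv₁ + Δv₂ = 2249 m/s.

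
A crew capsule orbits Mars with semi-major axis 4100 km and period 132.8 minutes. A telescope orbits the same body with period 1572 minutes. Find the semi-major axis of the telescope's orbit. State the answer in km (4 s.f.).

Kepler's third law: a³ ∝ T², so a₂ = a₁ (T₂/T₁)^(2/3).
T₂/T₁ = 11.84, (T₂/T₁)^(2/3) = 5.194.
a₂ = 4100 × 5.194 = 21300 km.

a₂ ≈ 21300 km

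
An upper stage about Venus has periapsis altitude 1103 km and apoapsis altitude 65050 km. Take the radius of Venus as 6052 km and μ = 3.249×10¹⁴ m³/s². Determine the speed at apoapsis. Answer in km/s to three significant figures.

r_p = 6052 + 1103 = 7155.0 km = 7.1550×10⁶ m.
r_a = 6052 + 65050 = 71102 km = 7.1102×10⁷ m.
Semi-major axis a = (r_p + r_a)/2 = 39128 km = 3.913×10⁷ m.
Vis-viva: v² = μ(2/r − 1/a) = 3.249×10¹⁴ × (2.813×10⁻⁸ − 2.556×10⁻⁸) = 8.356×10⁵ m²/s².
v = 914.1 m/s = 0.9141 km/s.

v ≈ 0.914 km/s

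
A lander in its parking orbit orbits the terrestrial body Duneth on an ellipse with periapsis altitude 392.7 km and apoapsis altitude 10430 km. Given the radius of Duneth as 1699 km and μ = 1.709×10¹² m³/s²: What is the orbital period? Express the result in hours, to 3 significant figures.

T ≈ 25.3 hours

r_p = 1699 + 392.7 = 2091.7 km = 2.0917×10⁶ m.
r_a = 1699 + 10430 = 12129 km = 1.2129×10⁷ m.
Semi-major axis a = (r_p + r_a)/2 = (2091.7 + 12129)/2 = 7110.4 km = 7.110×10⁶ m.
By Kepler's third law T = 2π√(a³/μ) = 2π × 1.450×10⁴ = 9.113×10⁴ s.
= 25.31 hours.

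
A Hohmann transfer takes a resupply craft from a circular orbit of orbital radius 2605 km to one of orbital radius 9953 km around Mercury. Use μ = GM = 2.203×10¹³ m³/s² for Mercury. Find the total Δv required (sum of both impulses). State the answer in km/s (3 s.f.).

Δv_total ≈ 1.28 km/s

r₁ = 2605 km = 2.605×10⁶ m.
r₂ = 9953 km = 9.953×10⁶ m.
Transfer ellipse a_t = (r₁ + r₂)/2 = 6.279×10⁶ m.
At r₁: circular v_c1 = √(μ/r₁) = 2908 m/s; transfer-periherm v_p = √[μ(2/r₁ − 1/a_t)] = 3661 m/s.
Δv₁ = v_p − v_c1 = 753.2 m/s.
At r₂: circular v_c2 = √(μ/r₂) = 1488 m/s; transfer-apoherm v_a = √[μ(2/r₂ − 1/a_t)] = 958.3 m/s.
Δv₂ = v_c2 − v_a = 529.5 m/s.
Total Δv = Δv₁ + Δv₂ = 1283 m/s = 1.283 km/s.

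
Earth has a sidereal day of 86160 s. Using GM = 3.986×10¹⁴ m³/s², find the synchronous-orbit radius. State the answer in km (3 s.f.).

A synchronous orbit has period T, so by Kepler's third law a = (μT²/4π²)^(1/3).
μT²/4π² = 3.986×10¹⁴ × (8.616×10⁴)² / 39.48 = 7.495×10²² m³.
a = 4.216×10⁷ m = 42163 km.

r_sync ≈ 42200 km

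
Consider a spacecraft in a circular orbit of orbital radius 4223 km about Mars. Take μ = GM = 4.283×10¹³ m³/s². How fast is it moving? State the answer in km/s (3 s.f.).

r = 4223 km = 4.223×10⁶ m.
For a circular orbit v = √(μ/r) = √(4.283×10¹³ / 4.223×10⁶) = √(1.014×10⁷) = 3185 m/s.
That is 3.185 km/s.

v ≈ 3.18 km/s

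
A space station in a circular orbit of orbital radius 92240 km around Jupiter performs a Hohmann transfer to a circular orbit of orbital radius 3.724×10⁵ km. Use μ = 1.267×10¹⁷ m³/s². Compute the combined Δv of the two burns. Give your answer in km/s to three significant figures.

r₁ = 92240 km = 9.224×10⁷ m.
r₂ = 3.724×10⁵ km = 3.724×10⁸ m.
Transfer ellipse a_t = (r₁ + r₂)/2 = 2.323×10⁸ m.
At r₁: circular v_c1 = √(μ/r₁) = 37060 m/s; transfer-perijove v_p = √[μ(2/r₁ − 1/a_t)] = 46920 m/s.
Δv₁ = v_p − v_c1 = 9861 m/s.
At r₂: circular v_c2 = √(μ/r₂) = 18450 m/s; transfer-apojove v_a = √[μ(2/r₂ − 1/a_t)] = 11620 m/s.
Δv₂ = v_c2 − v_a = 6823 m/s.
Total Δv = Δv₁ + Δv₂ = 16680 m/s = 16.68 km/s.

Δv_total ≈ 16.7 km/s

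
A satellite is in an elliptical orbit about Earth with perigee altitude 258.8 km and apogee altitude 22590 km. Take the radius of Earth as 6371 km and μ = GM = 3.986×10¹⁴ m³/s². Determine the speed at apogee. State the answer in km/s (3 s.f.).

v ≈ 2.26 km/s

r_p = 6371 + 258.8 = 6629.8 km = 6.6298×10⁶ m.
r_a = 6371 + 22590 = 28961 km = 2.8961×10⁷ m.
Semi-major axis a = (r_p + r_a)/2 = 17795 km = 1.780×10⁷ m.
Vis-viva: v² = μ(2/r − 1/a) = 3.986×10¹⁴ × (6.906×10⁻⁸ − 5.619×10⁻⁸) = 5.128×10⁶ m²/s².
v = 2264 m/s = 2.264 km/s.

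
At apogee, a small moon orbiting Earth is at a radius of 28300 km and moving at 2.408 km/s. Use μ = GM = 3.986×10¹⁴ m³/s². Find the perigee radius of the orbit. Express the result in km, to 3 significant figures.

perigee radius ≈ 7340 km

r_a = 2.830×10⁷ m.
Specific energy ε = v²/2 − μ/r = -1.119×10⁷ J/kg, so a = −μ/(2ε) = 1.782×10⁷ m.
The apsides satisfy r_p + r_a = 2a, so the perigee radius is 2a − r_a = 7.335×10⁶ m = 7335.2 km.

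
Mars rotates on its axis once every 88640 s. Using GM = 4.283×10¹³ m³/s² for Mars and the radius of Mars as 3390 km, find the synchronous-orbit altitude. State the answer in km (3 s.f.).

A synchronous orbit has period T, so by Kepler's third law a = (μT²/4π²)^(1/3).
μT²/4π² = 4.283×10¹³ × (8.864×10⁴)² / 39.48 = 8.524×10²¹ m³.
a = 2.043×10⁷ m = 20428 km.
Altitude h = a − R = 20428 − 3390 = 17038 km.

h_sync ≈ 17000 km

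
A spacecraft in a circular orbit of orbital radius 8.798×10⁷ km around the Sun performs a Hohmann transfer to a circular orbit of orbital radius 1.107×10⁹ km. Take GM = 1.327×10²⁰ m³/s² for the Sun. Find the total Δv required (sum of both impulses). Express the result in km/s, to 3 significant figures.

r₁ = 8.798×10⁷ km = 8.798×10¹⁰ m.
r₂ = 1.107×10⁹ km = 1.107×10¹² m.
Transfer ellipse a_t = (r₁ + r₂)/2 = 5.975×10¹¹ m.
At r₁: circular v_c1 = √(μ/r₁) = 38840 m/s; transfer-perihelion v_p = √[μ(2/r₁ − 1/a_t)] = 52860 m/s.
Δv₁ = v_p − v_c1 = 14030 m/s.
At r₂: circular v_c2 = √(μ/r₂) = 10950 m/s; transfer-aphelion v_a = √[μ(2/r₂ − 1/a_t)] = 4201 m/s.
Δv₂ = v_c2 − v_a = 6747 m/s.
Total Δv = Δv₁ + Δv₂ = 20770 m/s = 20.77 km/s.

Δv_total ≈ 20.8 km/s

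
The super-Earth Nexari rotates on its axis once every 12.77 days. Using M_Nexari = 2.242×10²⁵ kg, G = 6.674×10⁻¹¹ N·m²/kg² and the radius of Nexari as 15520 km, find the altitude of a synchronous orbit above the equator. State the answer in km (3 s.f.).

μ = GM = 6.674×10⁻¹¹ × 2.242×10²⁵ = 1.496×10¹⁵ m³/s².
T = 12.77 days = 1.103×10⁶ s.
A synchronous orbit has period T, so by Kepler's third law a = (μT²/4π²)^(1/3).
μT²/4π² = 1.496×10¹⁵ × (1.103×10⁶)² / 39.48 = 4.614×10²⁵ m³.
a = 3.587×10⁸ m = 3.5867×10⁵ km.
Altitude h = a − R = 3.5867×10⁵ − 15520 = 3.4315×10⁵ km.

h_sync ≈ 3.43×10⁵ km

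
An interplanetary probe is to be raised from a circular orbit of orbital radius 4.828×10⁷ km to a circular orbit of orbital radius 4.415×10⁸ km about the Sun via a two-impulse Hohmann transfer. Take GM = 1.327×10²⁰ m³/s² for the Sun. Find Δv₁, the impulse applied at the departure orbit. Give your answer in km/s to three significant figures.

Δv ≈ 18.0 km/s

r₁ = 4.828×10⁷ km = 4.828×10¹⁰ m.
r₂ = 4.415×10⁸ km = 4.415×10¹¹ m.
Transfer ellipse a_t = (r₁ + r₂)/2 = 2.449×10¹¹ m.
At r₁: circular v_c1 = √(μ/r₁) = 52430 m/s; transfer-perihelion v_p = √[μ(2/r₁ − 1/a_t)] = 70390 m/s.
Δv₁ = v_p − v_c1 = 17970 m/s.
= 17.97 km/s.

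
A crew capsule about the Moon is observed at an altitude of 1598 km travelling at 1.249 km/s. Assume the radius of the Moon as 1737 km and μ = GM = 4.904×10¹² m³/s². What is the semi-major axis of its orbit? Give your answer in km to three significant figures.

a ≈ 3550 km

r = 1737 + 1598 = 3335.0 km = 3.335×10⁶ m.
Specific orbital energy ε = v²/2 − μ/r = (1249)²/2 − 4.904×10¹²/3.335×10⁶ = -6.905×10⁵ J/kg.
Since ε = −μ/(2a), a = −μ/(2ε) = 3.551×10⁶ m = 3551.2 km.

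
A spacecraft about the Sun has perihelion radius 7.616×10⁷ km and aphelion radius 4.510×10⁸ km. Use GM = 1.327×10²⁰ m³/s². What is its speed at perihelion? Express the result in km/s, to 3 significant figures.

v ≈ 54.6 km/s

Semi-major axis a = (r_p + r_a)/2 = 2.6358×10⁸ km = 2.636×10¹¹ m.
Vis-viva: v² = μ(2/r − 1/a) = 1.327×10²⁰ × (2.626×10⁻¹¹ − 3.794×10⁻¹²) = 2.981×10⁹ m²/s².
v = 54600 m/s = 54.60 km/s.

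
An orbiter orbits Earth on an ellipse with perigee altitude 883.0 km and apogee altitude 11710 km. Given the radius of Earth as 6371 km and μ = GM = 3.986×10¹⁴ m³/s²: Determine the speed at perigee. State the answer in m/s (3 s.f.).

r_p = 6371 + 883.0 = 7254.0 km = 7.2540×10⁶ m.
r_a = 6371 + 11710 = 18081 km = 1.8081×10⁷ m.
Semi-major axis a = (r_p + r_a)/2 = 12668 km = 1.267×10⁷ m.
Vis-viva: v² = μ(2/r − 1/a) = 3.986×10¹⁴ × (2.757×10⁻⁷ − 7.894×10⁻⁸) = 7.843×10⁷ m²/s².
v = 8856 m/s.

v ≈ 8860 m/s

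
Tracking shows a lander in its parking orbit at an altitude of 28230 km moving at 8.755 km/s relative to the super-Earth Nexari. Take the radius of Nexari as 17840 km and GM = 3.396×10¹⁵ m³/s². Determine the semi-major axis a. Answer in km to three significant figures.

a ≈ 48000 km

r = 17840 + 28230 = 46070 km = 4.607×10⁷ m.
Specific orbital energy ε = v²/2 − μ/r = (8755)²/2 − 3.396×10¹⁵/4.607×10⁷ = -3.539×10⁷ J/kg.
Since ε = −μ/(2a), a = −μ/(2ε) = 4.798×10⁷ m = 47981 km.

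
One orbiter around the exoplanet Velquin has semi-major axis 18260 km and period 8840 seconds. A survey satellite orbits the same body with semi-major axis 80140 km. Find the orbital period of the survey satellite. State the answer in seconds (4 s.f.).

T₂ ≈ 81280 seconds

Kepler's third law: T² ∝ a³, so T₂ = T₁ (a₂/a₁)^(3/2).
a₂/a₁ = 4.389, (a₂/a₁)^(3/2) = 9.194.
T₂ = 8840 × 9.194 = 81280 seconds.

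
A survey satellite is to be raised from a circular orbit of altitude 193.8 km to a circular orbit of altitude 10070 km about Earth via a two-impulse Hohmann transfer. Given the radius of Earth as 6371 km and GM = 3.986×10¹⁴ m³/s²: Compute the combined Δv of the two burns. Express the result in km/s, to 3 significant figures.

Δv_total ≈ 2.73 km/s

r₁ = 6371 + 193.8 = 6564.8 km = 6.5648×10⁶ m.
r₂ = 6371 + 10070 = 16441 km = 1.6441×10⁷ m.
Transfer ellipse a_t = (r₁ + r₂)/2 = 1.150×10⁷ m.
At r₁: circular v_c1 = √(μ/r₁) = 7792 m/s; transfer-perigee v_p = √[μ(2/r₁ − 1/a_t)] = 9316 m/s.
Δv₁ = v_p − v_c1 = 1524 m/s.
At r₂: circular v_c2 = √(μ/r₂) = 4924 m/s; transfer-apogee v_a = √[μ(2/r₂ − 1/a_t)] = 3720 m/s.
Δv₂ = v_c2 − v_a = 1204 m/s.
Total Δv = Δv₁ + Δv₂ = 2728 m/s = 2.728 km/s.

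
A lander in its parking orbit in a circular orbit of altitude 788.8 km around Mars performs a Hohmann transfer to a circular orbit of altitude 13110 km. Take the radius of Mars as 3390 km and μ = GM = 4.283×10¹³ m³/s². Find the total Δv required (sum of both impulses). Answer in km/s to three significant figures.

r₁ = 3390 + 788.8 = 4178.8 km = 4.1788×10⁶ m.
r₂ = 3390 + 13110 = 16500 km = 1.6500×10⁷ m.
Transfer ellipse a_t = (r₁ + r₂)/2 = 1.034×10⁷ m.
At r₁: circular v_c1 = √(μ/r₁) = 3201 m/s; transfer-periapsis v_p = √[μ(2/r₁ − 1/a_t)] = 4044 m/s.
Δv₁ = v_p − v_c1 = 842.8 m/s.
At r₂: circular v_c2 = √(μ/r₂) = 1611 m/s; transfer-apoapsis v_a = √[μ(2/r₂ − 1/a_t)] = 1024 m/s.
Δv₂ = v_c2 − v_a = 586.9 m/s.
Total Δv = Δv₁ + Δv₂ = 1430 m/s = 1.430 km/s.

Δv_total ≈ 1.43 km/s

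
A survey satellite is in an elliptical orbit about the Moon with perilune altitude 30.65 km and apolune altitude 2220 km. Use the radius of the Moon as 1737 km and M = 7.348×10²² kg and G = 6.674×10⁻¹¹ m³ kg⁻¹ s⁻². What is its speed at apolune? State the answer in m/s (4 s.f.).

μ = GM = 6.674×10⁻¹¹ × 7.348×10²² = 4.904×10¹² m³/s².
r_p = 1737 + 30.65 = 1767.7 km = 1.7676×10⁶ m.
r_a = 1737 + 2220 = 3957.0 km = 3.9570×10⁶ m.
Semi-major axis a = (r_p + r_a)/2 = 2862.3 km = 2.862×10⁶ m.
Vis-viva: v² = μ(2/r − 1/a) = 4.904×10¹² × (5.054×10⁻⁷ − 3.494×10⁻⁷) = 7.654×10⁵ m²/s².
v = 874.8 m/s.

v ≈ 874.8 m/s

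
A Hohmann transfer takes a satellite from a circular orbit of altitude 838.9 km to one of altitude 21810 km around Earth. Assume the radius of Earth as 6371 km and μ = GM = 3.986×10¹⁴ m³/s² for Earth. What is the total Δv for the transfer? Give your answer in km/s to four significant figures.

r₁ = 6371 + 838.9 = 7209.9 km = 7.2099×10⁶ m.
r₂ = 6371 + 21810 = 28181 km = 2.8181×10⁷ m.
Transfer ellipse a_t = (r₁ + r₂)/2 = 1.770×10⁷ m.
At r₁: circular v_c1 = √(μ/r₁) = 7435 m/s; transfer-perigee v_p = √[μ(2/r₁ − 1/a_t)] = 9383 m/s.
Δv₁ = v_p − v_c1 = 1948 m/s.
At r₂: circular v_c2 = √(μ/r₂) = 3761 m/s; transfer-apogee v_a = √[μ(2/r₂ − 1/a_t)] = 2401 m/s.
Δv₂ = v_c2 − v_a = 1360 m/s.
Total Δv = Δv₁ + Δv₂ = 3308 m/s = 3.308 km/s.

Δv_total ≈ 3.308 km/s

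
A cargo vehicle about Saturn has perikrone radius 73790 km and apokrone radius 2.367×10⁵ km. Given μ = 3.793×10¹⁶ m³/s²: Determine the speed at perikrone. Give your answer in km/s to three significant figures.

Semi-major axis a = (r_p + r_a)/2 = 1.5524×10⁵ km = 1.552×10⁸ m.
Vis-viva: v² = μ(2/r − 1/a) = 3.793×10¹⁶ × (2.710×10⁻⁸ − 6.441×10⁻⁹) = 7.837×10⁸ m²/s².
v = 28000 m/s = 28.00 km/s.

v ≈ 28.0 km/s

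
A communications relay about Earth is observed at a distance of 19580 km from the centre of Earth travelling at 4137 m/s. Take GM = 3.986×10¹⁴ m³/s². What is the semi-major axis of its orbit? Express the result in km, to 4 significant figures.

a ≈ 16890 km

r = 1.958×10⁷ m.
Vis-viva rearranged: 1/a = 2/r − v²/μ = 1.021×10⁻⁷ − 4.294×10⁻⁸ = 5.921×10⁻⁸ m⁻¹.
a = 1.689×10⁷ m = 16890 km.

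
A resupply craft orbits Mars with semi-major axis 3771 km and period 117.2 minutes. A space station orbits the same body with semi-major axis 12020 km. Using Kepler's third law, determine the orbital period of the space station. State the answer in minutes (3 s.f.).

Kepler's third law: T² ∝ a³, so T₂ = T₁ (a₂/a₁)^(3/2).
a₂/a₁ = 3.187, (a₂/a₁)^(3/2) = 5.691.
T₂ = 117.2 × 5.691 = 667.0 minutes.

T₂ ≈ 667 minutes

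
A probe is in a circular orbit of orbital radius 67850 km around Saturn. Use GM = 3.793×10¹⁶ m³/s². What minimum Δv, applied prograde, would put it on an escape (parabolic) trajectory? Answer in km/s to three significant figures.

r = 67850 km = 6.785×10⁷ m.
Circular speed v_c = √(μ/r) = 23640 m/s.
Escape speed v_esc = √(2μ/r) = √2 × v_c = 33440 m/s.
Δv = v_esc − v_c = 9794 m/s = 9.794 km/s.

Δv ≈ 9.79 km/s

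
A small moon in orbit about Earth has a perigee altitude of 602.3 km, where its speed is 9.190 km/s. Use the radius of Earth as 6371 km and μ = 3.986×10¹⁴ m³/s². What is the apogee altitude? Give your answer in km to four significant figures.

r_p = 6371 + 602.3 = 6973.3 km = 6.973×10⁶ m.
Specific energy ε = v²/2 − μ/r = -1.493×10⁷ J/kg, so a = −μ/(2ε) = 1.335×10⁷ m.
The apsides satisfy r_p + r_a = 2a, so the apogee radius is 2a − r_p = 1.972×10⁷ m = 19720 km.
Apogee altitude = 19720 − 6371 = 13349 km.

apogee altitude ≈ 13350 km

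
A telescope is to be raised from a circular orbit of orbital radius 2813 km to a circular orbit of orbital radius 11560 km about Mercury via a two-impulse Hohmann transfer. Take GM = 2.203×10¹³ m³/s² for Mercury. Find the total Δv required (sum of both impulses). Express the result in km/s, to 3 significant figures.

r₁ = 2813 km = 2.813×10⁶ m.
r₂ = 11560 km = 1.156×10⁷ m.
Transfer ellipse a_t = (r₁ + r₂)/2 = 7.186×10⁶ m.
At r₁: circular v_c1 = √(μ/r₁) = 2798 m/s; transfer-periherm v_p = √[μ(2/r₁ − 1/a_t)] = 3549 m/s.
Δv₁ = v_p − v_c1 = 750.8 m/s.
At r₂: circular v_c2 = √(μ/r₂) = 1380 m/s; transfer-apoherm v_a = √[μ(2/r₂ − 1/a_t)] = 863.7 m/s.
Δv₂ = v_c2 − v_a = 516.8 m/s.
Total Δv = Δv₁ + Δv₂ = 1268 m/s = 1.268 km/s.

Δv_total ≈ 1.27 km/s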